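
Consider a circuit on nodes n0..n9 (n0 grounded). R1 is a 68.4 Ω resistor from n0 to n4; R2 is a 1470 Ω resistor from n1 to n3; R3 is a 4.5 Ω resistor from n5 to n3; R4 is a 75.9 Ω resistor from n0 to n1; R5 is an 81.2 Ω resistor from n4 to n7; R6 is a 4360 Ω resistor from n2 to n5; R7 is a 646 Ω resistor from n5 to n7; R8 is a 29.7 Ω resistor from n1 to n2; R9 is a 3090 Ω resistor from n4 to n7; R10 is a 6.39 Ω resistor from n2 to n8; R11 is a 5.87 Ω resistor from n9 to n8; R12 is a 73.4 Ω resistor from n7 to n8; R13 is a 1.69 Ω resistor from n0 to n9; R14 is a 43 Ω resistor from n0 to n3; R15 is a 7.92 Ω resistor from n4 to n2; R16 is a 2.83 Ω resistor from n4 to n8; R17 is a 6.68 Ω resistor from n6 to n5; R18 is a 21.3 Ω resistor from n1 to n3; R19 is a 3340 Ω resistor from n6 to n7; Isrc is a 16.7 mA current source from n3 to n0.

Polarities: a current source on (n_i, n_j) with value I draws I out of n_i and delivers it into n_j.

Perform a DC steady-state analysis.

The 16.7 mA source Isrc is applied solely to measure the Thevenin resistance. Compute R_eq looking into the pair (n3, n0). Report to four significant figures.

MNA unknowns: 9 node voltages V₁..V_9
R1: Y=0.01462 on G[0,4]
R2: Y=0.0006803 on G[1,3]
R3: Y=0.2222 on G[5,3]
R4: Y=0.01318 on G[0,1]
R5: Y=0.01232 on G[4,7]
R6: Y=0.0002294 on G[2,5]
R7: Y=0.001548 on G[5,7]
R8: Y=0.03367 on G[1,2]
R9: Y=0.0003236 on G[4,7]
R10: Y=0.1565 on G[2,8]
R11: Y=0.1704 on G[9,8]
R12: Y=0.01362 on G[7,8]
R13: Y=0.5917 on G[0,9]
R14: Y=0.02326 on G[0,3]
R15: Y=0.1263 on G[4,2]
R16: Y=0.3534 on G[4,8]
R17: Y=0.1497 on G[6,5]
R18: Y=0.04695 on G[1,3]
R19: Y=0.0002994 on G[6,7]
Isrc: z[3]−=0.0167, z[0]+=0.0167
solve → V1=-0.2037, V2=-0.05708, V3=-0.3636, V4=-0.04181, V5=-0.3608, V6=-0.3602, V7=-0.06064, V8=-0.03741, V9=-0.008363

R_eq = 21.77 Ω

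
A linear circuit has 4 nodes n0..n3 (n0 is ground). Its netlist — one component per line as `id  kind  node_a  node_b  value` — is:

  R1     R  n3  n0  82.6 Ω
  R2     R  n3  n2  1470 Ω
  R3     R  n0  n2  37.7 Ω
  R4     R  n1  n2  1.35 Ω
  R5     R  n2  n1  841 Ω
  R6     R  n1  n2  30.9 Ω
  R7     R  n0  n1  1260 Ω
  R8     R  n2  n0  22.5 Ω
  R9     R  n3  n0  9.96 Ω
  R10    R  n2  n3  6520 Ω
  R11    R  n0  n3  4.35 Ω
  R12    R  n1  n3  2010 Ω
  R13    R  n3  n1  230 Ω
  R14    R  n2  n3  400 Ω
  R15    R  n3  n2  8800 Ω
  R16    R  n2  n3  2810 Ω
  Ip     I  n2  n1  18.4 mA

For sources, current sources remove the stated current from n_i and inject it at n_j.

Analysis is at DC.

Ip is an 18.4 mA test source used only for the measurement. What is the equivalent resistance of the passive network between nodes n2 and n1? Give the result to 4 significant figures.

R_eq = 1.283 Ω

Apply KCL at each of the 3 non-ground nodes and solve the resulting linear system.
Node n1: branches {R4, R5, R6, R7, R12, R13, Ip} → V_1 = 0.02198
Node n2: branches {R2, R3, R4, R5, R6, R8, R10, R14, R15, R16, Ip} → V_2 = -0.001625
Node n3: branches {R1, R2, R9, R10, R11, R12, R13, R14, R15, R16} → V_3 = 0.0002858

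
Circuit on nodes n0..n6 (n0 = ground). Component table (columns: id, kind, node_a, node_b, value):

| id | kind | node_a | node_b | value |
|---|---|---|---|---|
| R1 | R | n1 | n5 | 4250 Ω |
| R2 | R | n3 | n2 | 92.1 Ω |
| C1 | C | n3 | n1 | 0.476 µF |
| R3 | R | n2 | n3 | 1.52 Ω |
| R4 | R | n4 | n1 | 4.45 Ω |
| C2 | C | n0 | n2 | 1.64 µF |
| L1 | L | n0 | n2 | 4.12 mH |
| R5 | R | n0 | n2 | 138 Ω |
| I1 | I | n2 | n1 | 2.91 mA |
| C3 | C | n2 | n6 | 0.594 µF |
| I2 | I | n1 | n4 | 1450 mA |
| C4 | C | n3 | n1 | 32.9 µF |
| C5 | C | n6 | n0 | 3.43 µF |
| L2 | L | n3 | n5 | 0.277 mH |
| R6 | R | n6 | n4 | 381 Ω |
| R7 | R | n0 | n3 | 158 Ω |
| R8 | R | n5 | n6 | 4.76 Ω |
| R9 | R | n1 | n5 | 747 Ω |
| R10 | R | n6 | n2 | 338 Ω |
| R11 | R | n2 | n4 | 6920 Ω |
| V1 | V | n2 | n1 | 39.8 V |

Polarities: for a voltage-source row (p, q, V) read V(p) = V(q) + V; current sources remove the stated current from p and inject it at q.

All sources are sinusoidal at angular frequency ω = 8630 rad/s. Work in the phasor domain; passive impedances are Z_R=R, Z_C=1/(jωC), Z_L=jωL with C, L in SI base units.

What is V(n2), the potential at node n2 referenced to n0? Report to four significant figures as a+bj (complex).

Element admittances at ω=8630 rad/s:
  Y(R1) = 0.0002353+0.000j S between n1,n5
  Y(R2) = 0.01086+0.000j S between n3,n2
  Y(C1) = 0.000+0.004108j S between n3,n1
  Y(R3) = 0.6579+0.000j S between n2,n3
  Y(R4) = 0.2247+0.000j S between n4,n1
  Y(C2) = 0.000+0.01415j S between n0,n2
  Y(L1) = 0.000-0.02812j S between n0,n2
  Y(R5) = 0.007246+0.000j S between n0,n2
  I1: injects 0.00291 A into n1 (from n2)
  Y(C3) = 0.000+0.005126j S between n2,n6
  I2: injects 1.45 A into n4 (from n1)
  Y(C4) = 0.000+0.2839j S between n3,n1
  Y(C5) = 0.000+0.02960j S between n6,n0
  Y(L2) = 0.000-0.4183j S between n3,n5
  Y(R6) = 0.002625+0.000j S between n6,n4
  Y(R7) = 0.006329+0.000j S between n0,n3
  Y(R8) = 0.2101+0.000j S between n5,n6
  Y(R9) = 0.001339+0.000j S between n1,n5
  Y(R10) = 0.002959+0.000j S between n6,n2
  Y(R11) = 0.0001445+0.000j S between n2,n4
  V1: constraint V(n2)−V(n1) = 39.8
Assemble and solve the 7×7 MNA system:
  V(n1)=-40.52+20.74j  V(n2)=-0.7152+20.74j  V(n3)=-6.643+6.577j  V(n4)=-33.73+20.60j  V(n5)=-7.420+6.753j  V(n6)=-6.822+8.195j
  i(V1)=-4.210-9.702j

-0.7152+20.74j V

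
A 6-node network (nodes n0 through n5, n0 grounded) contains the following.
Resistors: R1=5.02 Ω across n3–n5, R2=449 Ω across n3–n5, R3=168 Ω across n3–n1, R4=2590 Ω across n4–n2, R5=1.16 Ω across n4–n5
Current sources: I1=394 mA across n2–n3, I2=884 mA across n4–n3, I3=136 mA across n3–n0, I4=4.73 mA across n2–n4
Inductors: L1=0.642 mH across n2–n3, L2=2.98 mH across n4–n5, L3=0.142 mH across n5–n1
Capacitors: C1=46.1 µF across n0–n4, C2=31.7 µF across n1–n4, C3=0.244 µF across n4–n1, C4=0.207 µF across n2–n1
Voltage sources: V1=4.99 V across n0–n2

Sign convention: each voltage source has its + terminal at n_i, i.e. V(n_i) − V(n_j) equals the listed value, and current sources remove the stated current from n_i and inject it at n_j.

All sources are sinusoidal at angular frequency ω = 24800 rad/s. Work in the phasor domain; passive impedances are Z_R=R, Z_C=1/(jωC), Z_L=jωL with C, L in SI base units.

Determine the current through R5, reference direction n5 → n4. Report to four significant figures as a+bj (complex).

0.4047+0.8312j A

Apply KCL at each of the 5 non-ground nodes and solve the resulting linear system.
Node n1: branches {R3, L3, C2, C3, C4} → V_1 = 0.2789-0.5954j
Node n2: branches {I1, L1, I4, C4, R4, V1} → V_2 = -4.990+0.000j
Node n3: branches {R1, I1, L1, R2, I2, I3, R3} → V_3 = 5.277+4.025j
Node n4: branches {C1, I2, I4, L2, C2, C3, R4, R5} → V_4 = 0.5404-0.004156j
Node n5: branches {R1, R2, L2, L3, R5} → V_5 = 1.010+0.9601j
Source currents: i(V1)=0.1408+0.6178j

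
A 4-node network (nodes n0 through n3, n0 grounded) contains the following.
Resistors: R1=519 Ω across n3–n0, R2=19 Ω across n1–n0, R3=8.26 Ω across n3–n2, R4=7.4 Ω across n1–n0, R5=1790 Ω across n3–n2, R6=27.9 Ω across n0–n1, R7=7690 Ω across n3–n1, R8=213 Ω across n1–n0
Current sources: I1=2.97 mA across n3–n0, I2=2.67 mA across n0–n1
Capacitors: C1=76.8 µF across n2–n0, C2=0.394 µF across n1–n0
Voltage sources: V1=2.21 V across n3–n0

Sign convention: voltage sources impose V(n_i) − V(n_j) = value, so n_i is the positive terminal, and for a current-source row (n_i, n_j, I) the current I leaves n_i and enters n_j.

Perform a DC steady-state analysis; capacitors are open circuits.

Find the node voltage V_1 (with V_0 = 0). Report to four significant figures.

Apply KCL at each of the 3 non-ground nodes and solve the resulting linear system.
Node n1: branches {R2, R4, R6, R7, I2, C2, R8} → V_1 = 0.01295
Node n2: branches {R3, C1, R5} → V_2 = 2.210
Node n3: branches {R1, R3, I1, R5, R7, V1} → V_3 = 2.210
Source currents: i(V1)=-0.007514

0.01295 V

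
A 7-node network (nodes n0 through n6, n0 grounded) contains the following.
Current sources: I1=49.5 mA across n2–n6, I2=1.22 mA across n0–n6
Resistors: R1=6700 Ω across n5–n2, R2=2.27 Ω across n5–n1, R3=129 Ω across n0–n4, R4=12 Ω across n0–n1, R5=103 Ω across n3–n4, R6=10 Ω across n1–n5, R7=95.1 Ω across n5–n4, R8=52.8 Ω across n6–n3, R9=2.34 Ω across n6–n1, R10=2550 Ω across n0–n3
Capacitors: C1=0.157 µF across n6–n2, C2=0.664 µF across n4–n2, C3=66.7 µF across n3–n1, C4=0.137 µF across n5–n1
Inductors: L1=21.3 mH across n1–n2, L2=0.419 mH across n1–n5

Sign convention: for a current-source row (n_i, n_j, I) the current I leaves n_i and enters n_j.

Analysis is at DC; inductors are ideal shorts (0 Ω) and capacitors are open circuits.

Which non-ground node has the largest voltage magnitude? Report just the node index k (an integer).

6

Apply KCL at each of the 6 non-ground nodes and solve the resulting linear system.
Node n1: branches {R2, L1, R4, L2, C3, R6, C4, R9} → V_1 = 0.01072
Node n2: branches {I1, R1, C1, L1, C2} → V_2 = 0.01072
Node n3: branches {R5, C3, R8, R10} → V_3 = 0.09594
Node n4: branches {R3, C2, R5, R7} → V_4 = 0.03732
Node n5: branches {R1, R2, L2, R6, C4, R7} → V_5 = 0.01072
Node n6: branches {I1, C1, R8, R9, I2} → V_6 = 0.1280
Source currents: i(L1)=0.04950, i(L2)=-0.0002798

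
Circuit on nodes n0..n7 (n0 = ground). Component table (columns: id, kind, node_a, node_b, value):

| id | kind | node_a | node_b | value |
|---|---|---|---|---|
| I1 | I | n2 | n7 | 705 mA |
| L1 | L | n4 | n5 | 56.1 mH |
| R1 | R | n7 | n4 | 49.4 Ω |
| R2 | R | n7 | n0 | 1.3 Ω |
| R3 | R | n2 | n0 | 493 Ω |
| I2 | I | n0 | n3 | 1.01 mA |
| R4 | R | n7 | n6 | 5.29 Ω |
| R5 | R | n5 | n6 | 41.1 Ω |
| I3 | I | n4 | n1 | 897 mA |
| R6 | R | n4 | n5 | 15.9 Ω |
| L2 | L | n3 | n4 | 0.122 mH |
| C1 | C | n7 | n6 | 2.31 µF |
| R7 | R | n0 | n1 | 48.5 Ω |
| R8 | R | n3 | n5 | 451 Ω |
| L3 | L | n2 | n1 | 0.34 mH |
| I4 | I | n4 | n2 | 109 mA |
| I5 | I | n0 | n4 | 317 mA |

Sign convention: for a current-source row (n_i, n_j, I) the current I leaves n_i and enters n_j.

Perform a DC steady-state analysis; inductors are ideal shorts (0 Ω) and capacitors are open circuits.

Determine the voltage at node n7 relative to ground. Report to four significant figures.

MNA unknowns: 7 node voltages V₁..V_7 plus 3 source currents (L1, L2, L3)
I1: z[2]−=0.705, z[7]+=0.705
L1: row V4−V5=0, i_L1 at 4,5
R1: Y=0.02024 on G[7,4]
R2: Y=0.7692 on G[7,0]
R3: Y=0.002028 on G[2,0]
I2: z[0]−=0.00101, z[3]+=0.00101
R4: Y=0.1890 on G[7,6]
R5: Y=0.02433 on G[5,6]
I3: z[4]−=0.897, z[1]+=0.897
R6: Y=0.06289 on G[4,5]
L2: row V3−V4=0, i_L2 at 3,4
C1: Y=0.000 on G[7,6]
R7: Y=0.02062 on G[0,1]
R8: Y=0.002217 on G[3,5]
L3: row V2−V1=0, i_L3 at 2,1
I4: z[4]−=0.109, z[2]+=0.109
I5: z[0]−=0.317, z[4]+=0.317
solve → V1=13.29, V2=13.29, V3=-16.44, V4=-16.44, V5=-16.44, V6=-1.855, V7=0.02211
aux → i_L1=-0.3548, i_L2=0.001010, i_L3=-0.6230

0.02211 V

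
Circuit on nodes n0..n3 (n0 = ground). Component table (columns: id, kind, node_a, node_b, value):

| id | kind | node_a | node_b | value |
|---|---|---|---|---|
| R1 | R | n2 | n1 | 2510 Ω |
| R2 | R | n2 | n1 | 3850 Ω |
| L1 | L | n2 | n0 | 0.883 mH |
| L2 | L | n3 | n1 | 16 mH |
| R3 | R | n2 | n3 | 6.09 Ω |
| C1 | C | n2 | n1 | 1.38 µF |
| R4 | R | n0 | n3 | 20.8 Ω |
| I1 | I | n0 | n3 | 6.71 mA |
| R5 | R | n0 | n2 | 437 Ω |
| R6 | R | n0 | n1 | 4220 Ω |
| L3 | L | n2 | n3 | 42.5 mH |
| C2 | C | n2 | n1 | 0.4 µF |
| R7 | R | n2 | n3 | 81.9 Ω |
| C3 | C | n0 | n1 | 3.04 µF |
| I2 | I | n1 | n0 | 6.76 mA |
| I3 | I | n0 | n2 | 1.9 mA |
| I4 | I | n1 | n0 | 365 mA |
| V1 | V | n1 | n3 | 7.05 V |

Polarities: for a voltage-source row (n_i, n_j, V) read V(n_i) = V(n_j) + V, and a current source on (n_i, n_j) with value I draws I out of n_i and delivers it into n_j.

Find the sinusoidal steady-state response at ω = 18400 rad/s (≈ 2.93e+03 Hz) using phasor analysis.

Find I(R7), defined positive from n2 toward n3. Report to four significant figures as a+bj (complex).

0.02658-0.004824j A

Apply KCL at each of the 3 non-ground nodes and solve the resulting linear system.
Node n1: branches {R1, R2, L2, C1, R6, C2, C3, I2, I4, V1} → V_1 = 0.8674-5.814j
Node n2: branches {R1, R2, L1, R3, C1, R5, L3, C2, R7, I3} → V_2 = -4.006-6.209j
Node n3: branches {L2, R3, R4, I1, L3, R7, V1} → V_3 = -6.183-5.814j
Source currents: i(V1)=-0.6874-0.1831j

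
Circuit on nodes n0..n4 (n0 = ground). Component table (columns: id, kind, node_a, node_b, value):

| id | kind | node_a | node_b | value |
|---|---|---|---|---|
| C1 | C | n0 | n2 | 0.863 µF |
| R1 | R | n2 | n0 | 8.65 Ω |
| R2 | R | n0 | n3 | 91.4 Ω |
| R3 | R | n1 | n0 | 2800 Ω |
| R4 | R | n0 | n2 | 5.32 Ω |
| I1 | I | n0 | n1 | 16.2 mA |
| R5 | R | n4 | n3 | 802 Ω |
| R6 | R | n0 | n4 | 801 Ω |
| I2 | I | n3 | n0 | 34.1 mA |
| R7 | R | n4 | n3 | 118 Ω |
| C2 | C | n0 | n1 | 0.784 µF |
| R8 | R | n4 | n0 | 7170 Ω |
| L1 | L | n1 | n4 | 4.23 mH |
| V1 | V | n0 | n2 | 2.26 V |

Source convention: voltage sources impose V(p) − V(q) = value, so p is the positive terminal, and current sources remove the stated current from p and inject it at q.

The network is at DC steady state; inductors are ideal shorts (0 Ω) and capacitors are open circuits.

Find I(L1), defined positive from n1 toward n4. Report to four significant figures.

0.01619 A

Element admittances at DC:
  Y(C1) = 0.000 S between n0,n2
  Y(R1) = 0.1156 S between n2,n0
  Y(R2) = 0.01094 S between n0,n3
  Y(R3) = 0.0003571 S between n1,n0
  Y(R4) = 0.1880 S between n0,n2
  I1: injects 0.0162 A into n1 (from n0)
  Y(R5) = 0.001247 S between n4,n3
  Y(R6) = 0.001248 S between n0,n4
  I2: injects 0.0341 A into n0 (from n3)
  Y(R7) = 0.008475 S between n4,n3
  Y(C2) = 0.000 S between n0,n1
  Y(R8) = 0.0001395 S between n4,n0
  L1: short n1↔n4 (DC inductor)
  V1: constraint V(n0)−V(n2) = 2.26
Assemble and solve the 6×6 MNA system:
  V(n1)=0.02267  V(n2)=-2.260  V(n3)=-1.640  V(n4)=0.02267
  i(L1)=0.01619  i(V1)=-0.6861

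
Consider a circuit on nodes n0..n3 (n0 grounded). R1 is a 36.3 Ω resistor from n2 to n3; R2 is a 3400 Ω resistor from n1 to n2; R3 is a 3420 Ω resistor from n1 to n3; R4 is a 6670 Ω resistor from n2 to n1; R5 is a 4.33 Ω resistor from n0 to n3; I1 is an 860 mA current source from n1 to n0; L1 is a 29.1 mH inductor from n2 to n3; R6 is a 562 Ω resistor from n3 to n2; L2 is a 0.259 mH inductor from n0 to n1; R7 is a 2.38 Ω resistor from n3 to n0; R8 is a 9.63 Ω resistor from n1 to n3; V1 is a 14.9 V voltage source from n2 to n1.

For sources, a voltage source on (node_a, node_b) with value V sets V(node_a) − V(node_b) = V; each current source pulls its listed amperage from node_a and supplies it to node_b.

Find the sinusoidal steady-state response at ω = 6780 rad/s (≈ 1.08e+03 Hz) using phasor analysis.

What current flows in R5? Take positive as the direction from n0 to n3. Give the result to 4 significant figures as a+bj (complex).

Element admittances at ω=6780 rad/s:
  Y(R1) = 0.02755+0.000j S between n2,n3
  Y(R2) = 0.0002941+0.000j S between n1,n2
  Y(R3) = 0.0002924+0.000j S between n1,n3
  Y(R4) = 0.0001499+0.000j S between n2,n1
  Y(R5) = 0.2309+0.000j S between n0,n3
  I1: injects 0.86 A into n0 (from n1)
  Y(L1) = 0.000-0.005068j S between n2,n3
  Y(R6) = 0.001779+0.000j S between n3,n2
  Y(L2) = 0.000-0.5695j S between n0,n1
  Y(R7) = 0.4202+0.000j S between n3,n0
  Y(R8) = 0.1038+0.000j S between n1,n3
  V1: constraint V(n2)−V(n1) = 14.9
Assemble and solve the 4×4 MNA system:
  V(n1)=-0.4993-2.038j  V(n2)=14.40-2.038j  V(n3)=0.4617-0.4367j
  i(V1)=-0.4073+0.1176j

-0.1066+0.1009j A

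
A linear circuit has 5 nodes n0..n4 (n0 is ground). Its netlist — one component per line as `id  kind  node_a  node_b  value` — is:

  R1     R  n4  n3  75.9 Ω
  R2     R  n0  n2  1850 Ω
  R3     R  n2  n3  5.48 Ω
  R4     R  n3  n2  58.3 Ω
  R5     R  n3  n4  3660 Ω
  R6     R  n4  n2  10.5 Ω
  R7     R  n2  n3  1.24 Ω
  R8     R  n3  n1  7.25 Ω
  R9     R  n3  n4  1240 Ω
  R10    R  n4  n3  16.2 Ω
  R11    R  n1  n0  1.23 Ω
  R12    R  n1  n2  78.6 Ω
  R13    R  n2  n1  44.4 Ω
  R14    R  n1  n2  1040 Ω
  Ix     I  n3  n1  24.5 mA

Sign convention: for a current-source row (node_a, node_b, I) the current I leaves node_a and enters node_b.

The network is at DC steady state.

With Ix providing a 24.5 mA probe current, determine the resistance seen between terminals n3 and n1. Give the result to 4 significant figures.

R_eq = 5.766 Ω

Element admittances at DC:
  Y(R1) = 0.01318 S between n4,n3
  Y(R2) = 0.0005405 S between n0,n2
  Y(R3) = 0.1825 S between n2,n3
  Y(R4) = 0.01715 S between n3,n2
  Y(R5) = 0.0002732 S between n3,n4
  Y(R6) = 0.09524 S between n4,n2
  Y(R7) = 0.8065 S between n2,n3
  Y(R8) = 0.1379 S between n3,n1
  Y(R9) = 0.0008065 S between n3,n4
  Y(R10) = 0.06173 S between n4,n3
  Y(R11) = 0.8130 S between n1,n0
  Y(R12) = 0.01272 S between n1,n2
  Y(R13) = 0.02252 S between n2,n1
  Y(R14) = 0.0009615 S between n1,n2
  Ix: injects 0.0245 A into n1 (from n3)
Assemble and solve the 4×4 MNA system:
  V(n1)=9.068e-05  V(n2)=-0.1364  V(n3)=-0.1412  V(n4)=-0.1385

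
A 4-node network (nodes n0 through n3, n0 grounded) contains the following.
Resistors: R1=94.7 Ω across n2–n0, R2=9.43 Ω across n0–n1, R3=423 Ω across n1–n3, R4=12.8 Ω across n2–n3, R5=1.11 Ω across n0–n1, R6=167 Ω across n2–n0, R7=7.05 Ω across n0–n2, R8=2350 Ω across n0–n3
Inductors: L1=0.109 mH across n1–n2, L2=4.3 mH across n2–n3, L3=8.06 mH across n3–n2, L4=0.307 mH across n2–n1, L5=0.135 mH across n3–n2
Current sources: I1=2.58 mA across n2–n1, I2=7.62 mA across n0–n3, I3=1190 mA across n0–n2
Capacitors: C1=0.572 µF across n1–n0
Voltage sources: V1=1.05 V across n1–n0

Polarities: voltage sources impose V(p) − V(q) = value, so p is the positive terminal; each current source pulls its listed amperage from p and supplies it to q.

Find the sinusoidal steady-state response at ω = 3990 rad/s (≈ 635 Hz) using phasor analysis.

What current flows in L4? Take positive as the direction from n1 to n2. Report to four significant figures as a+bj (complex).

MNA unknowns: 3 node voltages V₁..V_3 plus 1 source current (V1)
R1: Y=0.01056+0.000j on G[2,0]
R2: Y=0.1060+0.000j on G[0,1]
R3: Y=0.002364+0.000j on G[1,3]
R4: Y=0.07812+0.000j on G[2,3]
L1: Y=0.000-2.299j on G[1,2]
L2: Y=0.000-0.05829j on G[2,3]
R5: Y=0.9009+0.000j on G[0,1]
R6: Y=0.005988+0.000j on G[2,0]
R7: Y=0.1418+0.000j on G[0,2]
L3: Y=0.000-0.03110j on G[3,2]
R8: Y=0.0004255+0.000j on G[0,3]
I1: z[2]−=0.00258, z[1]+=0.00258
L4: Y=0.000-0.8164j on G[2,1]
I2: z[0]−=0.00762, z[3]+=0.00762
L5: Y=0.000-1.856j on G[3,2]
C1: Y=0.000+0.002282j on G[1,0]
I3: z[0]−=1.19, z[2]+=1.19
V1: row V1−V0=1.05, i_V1 at 1,0
solve → V1=1.050+0.000j, V2=1.067+0.3292j, V3=1.068+0.3328j
aux → i_V1=-0.02914-0.05467j

-0.2687+0.01390j A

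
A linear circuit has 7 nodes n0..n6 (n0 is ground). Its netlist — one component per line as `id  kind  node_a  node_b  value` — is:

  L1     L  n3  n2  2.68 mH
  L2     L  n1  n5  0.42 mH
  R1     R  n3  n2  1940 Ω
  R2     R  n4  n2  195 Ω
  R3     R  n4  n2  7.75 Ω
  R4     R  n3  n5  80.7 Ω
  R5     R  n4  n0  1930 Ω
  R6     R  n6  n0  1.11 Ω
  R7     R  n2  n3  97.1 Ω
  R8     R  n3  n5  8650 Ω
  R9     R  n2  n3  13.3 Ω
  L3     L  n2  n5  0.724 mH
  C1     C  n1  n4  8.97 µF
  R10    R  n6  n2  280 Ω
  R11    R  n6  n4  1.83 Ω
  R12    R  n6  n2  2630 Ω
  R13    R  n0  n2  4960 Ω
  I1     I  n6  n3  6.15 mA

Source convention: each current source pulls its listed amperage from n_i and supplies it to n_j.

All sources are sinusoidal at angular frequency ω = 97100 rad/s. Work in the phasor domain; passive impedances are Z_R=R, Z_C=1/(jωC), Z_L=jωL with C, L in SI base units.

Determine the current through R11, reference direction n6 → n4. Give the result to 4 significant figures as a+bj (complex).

Element admittances at ω=97100 rad/s:
  Y(L1) = 0.000-0.003843j S between n3,n2
  Y(L2) = 0.000-0.02452j S between n1,n5
  Y(R1) = 0.0005155+0.000j S between n3,n2
  Y(R2) = 0.005128+0.000j S between n4,n2
  Y(R3) = 0.1290+0.000j S between n4,n2
  Y(R4) = 0.01239+0.000j S between n3,n5
  Y(R5) = 0.0005181+0.000j S between n4,n0
  Y(R6) = 0.9009+0.000j S between n6,n0
  Y(R7) = 0.01030+0.000j S between n2,n3
  Y(R8) = 0.0001156+0.000j S between n3,n5
  Y(R9) = 0.07519+0.000j S between n2,n3
  Y(L3) = 0.000-0.01422j S between n2,n5
  Y(C1) = 0.000+0.8710j S between n1,n4
  Y(R10) = 0.003571+0.000j S between n6,n2
  Y(R11) = 0.5464+0.000j S between n6,n4
  Y(R12) = 0.0003802+0.000j S between n6,n2
  Y(R13) = 0.0002016+0.000j S between n0,n2
  I1: injects 0.00615 A into n3 (from n6)
Assemble and solve the 6×6 MNA system:
  V(n1)=0.01027-0.0007938j  V(n2)=0.05016+0.003576j  V(n3)=0.1099+0.008806j  V(n4)=0.01085-2.795e-05j  V(n5)=0.03060+0.02641j  V(n6)=-1.746e-05-7.843e-07j

-0.005936+1.484e-05j A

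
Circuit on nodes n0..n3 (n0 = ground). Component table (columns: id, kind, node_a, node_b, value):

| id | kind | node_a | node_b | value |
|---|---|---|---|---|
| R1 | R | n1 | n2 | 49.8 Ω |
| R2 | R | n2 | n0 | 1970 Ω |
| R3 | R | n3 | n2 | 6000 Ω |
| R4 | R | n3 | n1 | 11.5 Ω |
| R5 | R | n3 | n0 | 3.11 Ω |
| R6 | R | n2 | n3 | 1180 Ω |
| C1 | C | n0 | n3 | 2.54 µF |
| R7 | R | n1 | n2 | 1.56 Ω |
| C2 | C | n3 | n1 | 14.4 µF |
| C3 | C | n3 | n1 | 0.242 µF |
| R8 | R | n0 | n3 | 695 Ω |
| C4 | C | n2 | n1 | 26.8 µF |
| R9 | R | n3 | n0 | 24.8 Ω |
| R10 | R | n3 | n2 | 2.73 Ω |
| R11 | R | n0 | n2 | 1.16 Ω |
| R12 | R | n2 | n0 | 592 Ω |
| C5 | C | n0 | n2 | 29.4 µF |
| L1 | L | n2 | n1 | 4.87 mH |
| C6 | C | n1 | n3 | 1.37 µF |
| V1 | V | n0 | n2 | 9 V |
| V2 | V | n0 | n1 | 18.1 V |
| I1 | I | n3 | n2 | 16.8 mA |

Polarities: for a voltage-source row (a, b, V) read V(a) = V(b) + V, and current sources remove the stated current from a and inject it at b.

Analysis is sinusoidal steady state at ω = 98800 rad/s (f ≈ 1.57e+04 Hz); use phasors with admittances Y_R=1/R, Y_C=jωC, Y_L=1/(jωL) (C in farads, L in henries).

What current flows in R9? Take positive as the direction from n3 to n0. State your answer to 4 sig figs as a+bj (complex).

-0.5655-0.1445j A

Apply KCL at each of the 3 non-ground nodes and solve the resulting linear system.
Node n1: branches {R1, R4, R7, C2, C3, C4, L1, C6, V2} → V_1 = -18.10+0.000j
Node n2: branches {R1, R2, R3, R6, R7, C4, R10, R11, R12, C5, L1, V1, I1} → V_2 = -9.000+0.000j
Node n3: branches {R3, R4, R5, R6, C1, C2, C3, R8, R9, R10, C6, I1} → V_3 = -14.02-3.584j
Source currents: i(V1)=0.06604-0.7497j, i(V2)=-12.04-30.21j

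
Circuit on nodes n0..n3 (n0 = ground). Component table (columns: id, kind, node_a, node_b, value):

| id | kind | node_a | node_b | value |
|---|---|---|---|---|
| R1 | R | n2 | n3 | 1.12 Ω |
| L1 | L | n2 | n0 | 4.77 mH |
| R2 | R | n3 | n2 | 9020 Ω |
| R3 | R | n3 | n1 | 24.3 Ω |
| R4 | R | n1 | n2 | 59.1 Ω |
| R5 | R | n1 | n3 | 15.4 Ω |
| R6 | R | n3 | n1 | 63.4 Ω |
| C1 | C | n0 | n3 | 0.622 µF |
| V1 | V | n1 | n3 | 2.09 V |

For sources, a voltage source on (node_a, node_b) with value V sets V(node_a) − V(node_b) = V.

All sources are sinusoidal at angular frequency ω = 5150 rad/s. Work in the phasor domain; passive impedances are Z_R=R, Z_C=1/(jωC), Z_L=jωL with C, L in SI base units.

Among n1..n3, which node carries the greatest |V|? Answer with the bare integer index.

1

Apply KCL at each of the 3 non-ground nodes and solve the resulting linear system.
Node n1: branches {R3, R4, R5, R6, V1} → V_1 = 2.048+0.0001612j
Node n2: branches {R1, L1, R2, R4} → V_2 = -0.003320+1.268e-05j
Node n3: branches {R1, R2, R3, R5, R6, C1, V1} → V_3 = -0.04219+0.0001612j
Source currents: i(V1)=-0.2894-2.513e-06j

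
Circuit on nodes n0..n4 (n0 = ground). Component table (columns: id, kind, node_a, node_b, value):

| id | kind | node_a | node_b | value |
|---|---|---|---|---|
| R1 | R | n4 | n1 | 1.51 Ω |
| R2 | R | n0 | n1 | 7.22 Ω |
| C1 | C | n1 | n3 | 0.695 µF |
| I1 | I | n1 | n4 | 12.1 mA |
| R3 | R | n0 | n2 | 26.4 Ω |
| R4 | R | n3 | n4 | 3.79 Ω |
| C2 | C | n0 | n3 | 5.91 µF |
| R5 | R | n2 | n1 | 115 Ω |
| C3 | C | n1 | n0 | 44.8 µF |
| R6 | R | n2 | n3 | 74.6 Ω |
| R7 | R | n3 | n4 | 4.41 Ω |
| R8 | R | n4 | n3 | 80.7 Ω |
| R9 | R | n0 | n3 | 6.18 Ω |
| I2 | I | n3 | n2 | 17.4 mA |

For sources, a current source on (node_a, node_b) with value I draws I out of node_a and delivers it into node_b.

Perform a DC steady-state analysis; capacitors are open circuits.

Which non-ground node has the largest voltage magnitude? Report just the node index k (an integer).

2

Apply KCL at each of the 4 non-ground nodes and solve the resulting linear system.
Node n1: branches {R1, R2, C1, I1, R5, C3} → V_1 = -0.03151
Node n2: branches {R3, R5, R6, I2} → V_2 = 0.2771
Node n3: branches {C1, R4, C2, R6, R7, R8, R9, I2} → V_3 = -0.03789
Node n4: branches {R1, I1, R4, R7, R8} → V_4 = -0.02388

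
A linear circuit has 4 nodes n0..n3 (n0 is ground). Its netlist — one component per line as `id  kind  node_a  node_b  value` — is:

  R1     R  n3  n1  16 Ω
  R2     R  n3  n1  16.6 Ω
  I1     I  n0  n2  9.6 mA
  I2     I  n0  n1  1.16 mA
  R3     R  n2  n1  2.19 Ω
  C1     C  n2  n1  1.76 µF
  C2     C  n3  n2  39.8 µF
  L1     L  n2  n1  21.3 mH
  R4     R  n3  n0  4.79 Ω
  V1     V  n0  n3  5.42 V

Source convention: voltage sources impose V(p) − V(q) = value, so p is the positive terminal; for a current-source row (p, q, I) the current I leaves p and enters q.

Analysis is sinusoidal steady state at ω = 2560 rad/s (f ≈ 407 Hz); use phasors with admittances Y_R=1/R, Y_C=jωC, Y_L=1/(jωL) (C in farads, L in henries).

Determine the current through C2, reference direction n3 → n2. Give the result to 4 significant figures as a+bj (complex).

MNA unknowns: 3 node voltages V₁..V_3 plus 1 source current (V1)
R1: Y=0.06250+0.000j on G[3,1]
R2: Y=0.06024+0.000j on G[3,1]
I1: z[0]−=0.0096, z[2]+=0.0096
I2: z[0]−=0.00116, z[1]+=0.00116
R3: Y=0.4566+0.000j on G[2,1]
C1: Y=0.000+0.004506j on G[2,1]
C2: Y=0.000+0.1019j on G[3,2]
L1: Y=0.000-0.01834j on G[2,1]
R4: Y=0.2088+0.000j on G[3,0]
V1: row V0−V3=5.42, i_V1 at 0,3
solve → V1=-5.377-0.04302j, V2=-5.368-0.05431j, V3=-5.420+0.000j
aux → i_V1=-1.142+0.000j

-0.005533-0.005281j A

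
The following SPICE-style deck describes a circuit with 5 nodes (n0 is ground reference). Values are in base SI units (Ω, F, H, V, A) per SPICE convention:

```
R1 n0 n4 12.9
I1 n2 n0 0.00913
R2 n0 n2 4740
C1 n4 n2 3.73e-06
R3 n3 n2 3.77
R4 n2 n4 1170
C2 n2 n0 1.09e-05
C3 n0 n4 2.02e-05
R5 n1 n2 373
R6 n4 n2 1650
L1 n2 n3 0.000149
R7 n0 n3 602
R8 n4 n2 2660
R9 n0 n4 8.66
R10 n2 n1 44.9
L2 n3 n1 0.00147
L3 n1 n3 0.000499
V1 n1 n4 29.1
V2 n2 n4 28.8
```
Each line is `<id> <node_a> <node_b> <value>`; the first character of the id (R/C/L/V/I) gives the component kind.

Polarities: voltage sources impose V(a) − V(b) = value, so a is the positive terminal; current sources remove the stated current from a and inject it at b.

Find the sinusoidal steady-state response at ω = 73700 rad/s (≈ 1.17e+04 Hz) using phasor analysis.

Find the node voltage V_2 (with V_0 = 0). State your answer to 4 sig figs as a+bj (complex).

18.78-0.8247j V

Element admittances at ω=73700 rad/s:
  Y(R1) = 0.07752+0.000j S between n0,n4
  I1: injects 0.00913 A into n0 (from n2)
  Y(R2) = 0.0002110+0.000j S between n0,n2
  Y(C1) = 0.000+0.2749j S between n4,n2
  Y(R3) = 0.2653+0.000j S between n3,n2
  Y(R4) = 0.0008547+0.000j S between n2,n4
  Y(C2) = 0.000+0.8033j S between n2,n0
  Y(C3) = 0.000+1.489j S between n0,n4
  Y(R5) = 0.002681+0.000j S between n1,n2
  Y(R6) = 0.0006061+0.000j S between n4,n2
  Y(L1) = 0.000-0.09106j S between n2,n3
  Y(R7) = 0.001661+0.000j S between n0,n3
  Y(R8) = 0.0003759+0.000j S between n4,n2
  Y(R9) = 0.1155+0.000j S between n0,n4
  Y(R10) = 0.02227+0.000j S between n2,n1
  Y(L2) = 0.000-0.009230j S between n3,n1
  Y(L3) = 0.000-0.02719j S between n1,n3
  V1: constraint V(n1)−V(n4) = 29.1
  V2: constraint V(n2)−V(n4) = 28.8
Assemble and solve the 6×6 MNA system:
  V(n1)=19.08-0.8247j  V(n2)=18.78-0.8247j  V(n3)=18.70-0.8993j  V(n4)=-10.02-0.8247j
  i(V1)=-0.01020+0.01388j  i(V2)=-0.7494-23.01j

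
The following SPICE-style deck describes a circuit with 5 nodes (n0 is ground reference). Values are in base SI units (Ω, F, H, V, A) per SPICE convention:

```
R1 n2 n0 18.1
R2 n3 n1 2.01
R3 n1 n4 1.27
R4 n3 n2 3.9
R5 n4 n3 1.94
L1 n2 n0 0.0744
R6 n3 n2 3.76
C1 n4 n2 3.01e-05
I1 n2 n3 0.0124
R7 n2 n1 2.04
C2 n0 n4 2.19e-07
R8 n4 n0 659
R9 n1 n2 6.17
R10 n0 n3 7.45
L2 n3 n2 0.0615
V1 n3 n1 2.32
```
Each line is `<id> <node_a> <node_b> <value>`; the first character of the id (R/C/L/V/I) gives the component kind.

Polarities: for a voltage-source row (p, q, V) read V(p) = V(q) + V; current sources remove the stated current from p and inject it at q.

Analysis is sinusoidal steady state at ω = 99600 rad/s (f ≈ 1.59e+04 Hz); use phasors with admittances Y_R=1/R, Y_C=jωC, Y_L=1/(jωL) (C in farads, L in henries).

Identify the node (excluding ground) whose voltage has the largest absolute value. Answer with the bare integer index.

1

MNA unknowns: 4 node voltages V₁..V_4 plus 1 source current (V1)
R1: Y=0.05525+0.000j on G[2,0]
R2: Y=0.4975+0.000j on G[3,1]
R3: Y=0.7874+0.000j on G[1,4]
R4: Y=0.2564+0.000j on G[3,2]
R5: Y=0.5155+0.000j on G[4,3]
L1: Y=0.000-0.0001349j on G[2,0]
R6: Y=0.2660+0.000j on G[3,2]
C1: Y=0.000+2.998j on G[4,2]
I1: z[2]−=0.0124, z[3]+=0.0124
R7: Y=0.4902+0.000j on G[2,1]
C2: Y=0.000+0.02181j on G[0,4]
R8: Y=0.001517+0.000j on G[4,0]
R9: Y=0.1621+0.000j on G[1,2]
R10: Y=0.1342+0.000j on G[0,3]
L2: Y=0.000-0.0001633j on G[3,2]
V1: row V3−V1=2.32, i_V1 at 3,1
solve → V1=-1.910+0.1073j, V2=-0.9203+0.09768j, V3=0.4097+0.1073j, V4=-0.9221+0.1268j
aux → i_V1=-2.578-0.009126j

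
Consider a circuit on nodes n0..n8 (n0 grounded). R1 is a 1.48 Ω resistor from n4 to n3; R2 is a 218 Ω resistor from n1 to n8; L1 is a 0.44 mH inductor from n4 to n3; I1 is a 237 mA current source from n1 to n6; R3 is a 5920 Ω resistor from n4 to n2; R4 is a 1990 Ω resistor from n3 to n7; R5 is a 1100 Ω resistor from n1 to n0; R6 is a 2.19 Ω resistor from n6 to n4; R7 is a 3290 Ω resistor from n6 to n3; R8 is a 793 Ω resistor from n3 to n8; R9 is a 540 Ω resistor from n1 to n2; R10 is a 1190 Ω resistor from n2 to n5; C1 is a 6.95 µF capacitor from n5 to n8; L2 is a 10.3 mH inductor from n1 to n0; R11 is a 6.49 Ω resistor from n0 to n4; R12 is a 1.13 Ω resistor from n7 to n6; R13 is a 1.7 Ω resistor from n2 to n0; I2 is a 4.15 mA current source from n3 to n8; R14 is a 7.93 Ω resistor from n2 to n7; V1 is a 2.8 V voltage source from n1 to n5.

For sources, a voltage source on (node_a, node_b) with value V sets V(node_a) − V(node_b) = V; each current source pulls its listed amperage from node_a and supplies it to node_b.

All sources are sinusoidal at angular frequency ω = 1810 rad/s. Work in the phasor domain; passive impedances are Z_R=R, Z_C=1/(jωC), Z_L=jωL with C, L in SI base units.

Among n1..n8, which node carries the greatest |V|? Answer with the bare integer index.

Element admittances at ω=1810 rad/s:
  Y(R1) = 0.6757+0.000j S between n4,n3
  Y(R2) = 0.004587+0.000j S between n1,n8
  Y(L1) = 0.000-1.256j S between n4,n3
  I1: injects 0.237 A into n6 (from n1)
  Y(R3) = 0.0001689+0.000j S between n4,n2
  Y(R4) = 0.0005025+0.000j S between n3,n7
  Y(R5) = 0.0009091+0.000j S between n1,n0
  Y(R6) = 0.4566+0.000j S between n6,n4
  Y(R7) = 0.0003040+0.000j S between n6,n3
  Y(R8) = 0.001261+0.000j S between n3,n8
  Y(R9) = 0.001852+0.000j S between n1,n2
  Y(R10) = 0.0008403+0.000j S between n2,n5
  Y(C1) = 0.000+0.01258j S between n5,n8
  Y(L2) = 0.000-0.05364j S between n1,n0
  Y(R11) = 0.1541+0.000j S between n0,n4
  Y(R12) = 0.8850+0.000j S between n7,n6
  Y(R13) = 0.5882+0.000j S between n2,n0
  I2: injects 0.00415 A into n8 (from n3)
  Y(R14) = 0.1261+0.000j S between n2,n7
  V1: constraint V(n1)−V(n5) = 2.8
Assemble and solve the 9×9 MNA system:
  V(n1)=-0.4080-4.190j  V(n2)=0.1694-0.02130j  V(n3)=0.8162-0.04303j  V(n4)=0.8145-0.03596j  V(n5)=-3.208-4.190j  V(n6)=1.107-0.03312j  V(n7)=0.9897-0.03165j  V(n8)=-2.195-5.474j
  i(V1)=-0.01899-0.01624j

8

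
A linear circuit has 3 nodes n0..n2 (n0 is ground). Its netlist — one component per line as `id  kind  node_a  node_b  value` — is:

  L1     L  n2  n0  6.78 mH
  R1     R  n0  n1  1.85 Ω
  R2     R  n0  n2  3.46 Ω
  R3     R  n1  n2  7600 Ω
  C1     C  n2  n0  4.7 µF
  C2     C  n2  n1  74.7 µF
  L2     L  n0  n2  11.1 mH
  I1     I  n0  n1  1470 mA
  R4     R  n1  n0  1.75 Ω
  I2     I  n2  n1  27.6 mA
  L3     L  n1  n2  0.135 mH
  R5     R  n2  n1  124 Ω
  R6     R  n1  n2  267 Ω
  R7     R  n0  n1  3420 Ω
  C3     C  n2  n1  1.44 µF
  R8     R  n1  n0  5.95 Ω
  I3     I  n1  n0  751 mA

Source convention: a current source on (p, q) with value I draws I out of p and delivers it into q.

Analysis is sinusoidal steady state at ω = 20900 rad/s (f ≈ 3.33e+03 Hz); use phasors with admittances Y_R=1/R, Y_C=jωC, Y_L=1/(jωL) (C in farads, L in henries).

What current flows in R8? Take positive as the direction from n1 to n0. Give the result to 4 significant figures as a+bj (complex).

Element admittances at ω=20900 rad/s:
  Y(L1) = 0.000-0.007057j S between n2,n0
  Y(R1) = 0.5405+0.000j S between n0,n1
  Y(R2) = 0.2890+0.000j S between n0,n2
  Y(R3) = 0.0001316+0.000j S between n1,n2
  Y(C1) = 0.000+0.09823j S between n2,n0
  Y(C2) = 0.000+1.561j S between n2,n1
  Y(L2) = 0.000-0.004311j S between n0,n2
  I1: injects 1.47 A into n1 (from n0)
  Y(R4) = 0.5714+0.000j S between n1,n0
  I2: injects 0.0276 A into n1 (from n2)
  Y(L3) = 0.000-0.3544j S between n1,n2
  Y(R5) = 0.008065+0.000j S between n2,n1
  Y(R6) = 0.003745+0.000j S between n1,n2
  Y(R7) = 0.0002924+0.000j S between n0,n1
  Y(C3) = 0.000+0.03010j S between n2,n1
  Y(R8) = 0.1681+0.000j S between n1,n0
  I3: injects 0.751 A into n0 (from n1)
Assemble and solve the 2×2 MNA system:
  V(n1)=0.4708-0.04476j  V(n2)=0.4234+0.07104j

0.07913-0.007522j A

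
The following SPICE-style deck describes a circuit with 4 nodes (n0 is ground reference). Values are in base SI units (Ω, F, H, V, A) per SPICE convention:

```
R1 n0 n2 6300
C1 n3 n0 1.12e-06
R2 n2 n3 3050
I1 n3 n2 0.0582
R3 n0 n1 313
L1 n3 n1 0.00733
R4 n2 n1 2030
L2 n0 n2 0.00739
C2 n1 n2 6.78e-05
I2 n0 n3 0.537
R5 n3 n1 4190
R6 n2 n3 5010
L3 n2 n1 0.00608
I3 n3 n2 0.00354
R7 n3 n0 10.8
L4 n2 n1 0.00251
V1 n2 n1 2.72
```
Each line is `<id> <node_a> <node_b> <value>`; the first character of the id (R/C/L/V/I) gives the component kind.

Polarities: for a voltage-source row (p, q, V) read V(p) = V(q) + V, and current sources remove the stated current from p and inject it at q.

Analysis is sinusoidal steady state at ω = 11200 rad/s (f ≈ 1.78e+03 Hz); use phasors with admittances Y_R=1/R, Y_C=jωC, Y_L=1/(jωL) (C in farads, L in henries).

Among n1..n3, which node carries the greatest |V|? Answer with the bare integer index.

3

Apply KCL at each of the 3 non-ground nodes and solve the resulting linear system.
Node n1: branches {R3, L1, R4, C2, R5, L3, L4, V1} → V_1 = 1.747+2.226j
Node n2: branches {R1, R2, I1, R4, L2, C2, R6, L3, I3, L4, V1} → V_2 = 4.467+2.226j
Node n3: branches {C1, R2, I1, L1, I2, R5, R6, I3, R7} → V_3 = 5.410-0.2307j
Source currents: i(V1)=0.03329-1.876j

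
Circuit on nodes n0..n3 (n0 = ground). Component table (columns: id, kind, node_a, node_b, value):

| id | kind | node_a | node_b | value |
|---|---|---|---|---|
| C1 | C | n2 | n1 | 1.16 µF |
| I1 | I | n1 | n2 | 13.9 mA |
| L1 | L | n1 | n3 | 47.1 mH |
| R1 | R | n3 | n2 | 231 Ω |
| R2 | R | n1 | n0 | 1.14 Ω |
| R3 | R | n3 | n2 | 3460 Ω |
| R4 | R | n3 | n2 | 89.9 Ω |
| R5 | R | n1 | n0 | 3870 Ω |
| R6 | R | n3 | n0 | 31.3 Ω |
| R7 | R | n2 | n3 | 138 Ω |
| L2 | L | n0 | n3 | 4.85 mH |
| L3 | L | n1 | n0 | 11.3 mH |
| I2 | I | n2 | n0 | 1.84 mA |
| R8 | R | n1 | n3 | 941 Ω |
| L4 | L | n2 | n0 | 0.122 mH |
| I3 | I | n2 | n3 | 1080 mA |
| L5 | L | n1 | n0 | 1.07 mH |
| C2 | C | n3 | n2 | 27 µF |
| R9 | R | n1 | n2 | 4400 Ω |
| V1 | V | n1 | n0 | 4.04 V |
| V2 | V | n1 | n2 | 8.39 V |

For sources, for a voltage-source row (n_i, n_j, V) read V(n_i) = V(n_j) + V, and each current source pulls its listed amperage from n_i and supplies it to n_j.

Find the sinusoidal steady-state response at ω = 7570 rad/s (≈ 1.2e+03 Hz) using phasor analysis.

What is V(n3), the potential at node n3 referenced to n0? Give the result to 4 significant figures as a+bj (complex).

Element admittances at ω=7570 rad/s:
  Y(C1) = 0.000+0.008781j S between n2,n1
  I1: injects 0.0139 A into n2 (from n1)
  Y(L1) = 0.000-0.002805j S between n1,n3
  Y(R1) = 0.004329+0.000j S between n3,n2
  Y(R2) = 0.8772+0.000j S between n1,n0
  Y(R3) = 0.0002890+0.000j S between n3,n2
  Y(R4) = 0.01112+0.000j S between n3,n2
  Y(R5) = 0.0002584+0.000j S between n1,n0
  Y(R6) = 0.03195+0.000j S between n3,n0
  Y(R7) = 0.007246+0.000j S between n2,n3
  Y(L2) = 0.000-0.02724j S between n0,n3
  Y(L3) = 0.000-0.01169j S between n1,n0
  I2: injects 0.00184 A into n0 (from n2)
  Y(R8) = 0.001063+0.000j S between n1,n3
  Y(L4) = 0.000-1.083j S between n2,n0
  I3: injects 1.08 A into n3 (from n2)
  Y(L5) = 0.000-0.1235j S between n1,n0
  Y(C2) = 0.000+0.2044j S between n3,n2
  Y(R9) = 0.0002273+0.000j S between n1,n2
  V1: constraint V(n1)−V(n0) = 4.04
  V2: constraint V(n1)−V(n2) = 8.39
Assemble and solve the 5×5 MNA system:
  V(n1)=4.040+0.000j  V(n2)=-4.350+0.000j  V(n3)=-3.038-6.621j
  i(V1)=-3.269-4.035j  i(V2)=-0.3175+4.520j

-3.038-6.621j V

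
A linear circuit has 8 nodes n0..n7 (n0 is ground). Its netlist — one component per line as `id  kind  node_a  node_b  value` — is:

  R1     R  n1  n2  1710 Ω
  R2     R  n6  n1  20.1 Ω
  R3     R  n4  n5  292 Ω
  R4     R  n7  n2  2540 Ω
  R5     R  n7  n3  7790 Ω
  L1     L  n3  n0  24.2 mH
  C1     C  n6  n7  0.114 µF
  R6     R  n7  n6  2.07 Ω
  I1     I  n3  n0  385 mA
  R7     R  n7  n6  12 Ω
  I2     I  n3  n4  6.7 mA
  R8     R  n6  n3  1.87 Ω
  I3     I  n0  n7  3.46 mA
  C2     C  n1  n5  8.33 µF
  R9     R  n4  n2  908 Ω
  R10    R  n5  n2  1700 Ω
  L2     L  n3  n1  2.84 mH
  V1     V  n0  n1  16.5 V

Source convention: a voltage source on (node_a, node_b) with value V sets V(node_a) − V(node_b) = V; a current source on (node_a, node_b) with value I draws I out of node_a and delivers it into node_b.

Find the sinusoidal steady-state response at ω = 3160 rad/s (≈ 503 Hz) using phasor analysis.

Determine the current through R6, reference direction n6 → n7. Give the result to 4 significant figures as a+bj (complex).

MNA unknowns: 7 node voltages V₁..V_7 plus 1 source current (V1)
R1: Y=0.0005848+0.000j on G[1,2]
R2: Y=0.04975+0.000j on G[6,1]
R3: Y=0.003425+0.000j on G[4,5]
R4: Y=0.0003937+0.000j on G[7,2]
R5: Y=0.0001284+0.000j on G[7,3]
L1: Y=0.000-0.01308j on G[3,0]
C1: Y=0.000+0.0003602j on G[6,7]
R6: Y=0.4831+0.000j on G[7,6]
I1: z[3]−=0.385, z[0]+=0.385
R7: Y=0.08333+0.000j on G[7,6]
I2: z[3]−=0.0067, z[4]+=0.0067
R8: Y=0.5348+0.000j on G[6,3]
I3: z[0]−=0.00346, z[7]+=0.00346
C2: Y=0.000+0.02632j on G[1,5]
R9: Y=0.001101+0.000j on G[4,2]
R10: Y=0.0005882+0.000j on G[5,2]
L2: Y=0.000-0.1114j on G[3,1]
V1: row V0−V1=16.5, i_V1 at 0,1
solve → V1=-16.50+0.000j, V2=-15.75-0.6347j, V3=-15.98-3.309j, V4=-14.85-0.3315j, V5=-16.52-0.2341j, V6=-16.02-3.026j, V7=-16.02-3.024j
aux → i_V1=0.3383+0.2090j

-0.003043-0.0007692j A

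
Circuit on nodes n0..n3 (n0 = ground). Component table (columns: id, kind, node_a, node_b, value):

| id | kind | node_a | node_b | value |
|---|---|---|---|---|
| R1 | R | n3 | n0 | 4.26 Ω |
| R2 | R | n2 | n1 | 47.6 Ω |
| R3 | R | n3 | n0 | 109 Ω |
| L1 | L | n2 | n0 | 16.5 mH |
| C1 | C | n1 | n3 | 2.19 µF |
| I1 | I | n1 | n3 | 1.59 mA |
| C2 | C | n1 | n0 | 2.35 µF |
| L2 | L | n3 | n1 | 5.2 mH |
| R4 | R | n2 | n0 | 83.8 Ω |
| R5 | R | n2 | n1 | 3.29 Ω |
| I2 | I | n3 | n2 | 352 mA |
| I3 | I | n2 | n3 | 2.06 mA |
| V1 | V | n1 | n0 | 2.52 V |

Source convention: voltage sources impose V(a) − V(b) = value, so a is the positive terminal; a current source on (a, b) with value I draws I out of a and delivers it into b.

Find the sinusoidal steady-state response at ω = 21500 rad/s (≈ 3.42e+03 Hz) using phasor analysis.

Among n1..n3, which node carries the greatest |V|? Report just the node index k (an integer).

Apply KCL at each of the 3 non-ground nodes and solve the resulting linear system.
Node n1: branches {R2, C1, I1, C2, L2, R5, V1} → V_1 = 2.520+0.000j
Node n2: branches {R2, L1, R4, R5, I2, I3} → V_2 = 3.469+0.02903j
Node n3: branches {R1, R3, C1, I1, L2, I2, I3} → V_3 = -1.334+0.6026j
Source currents: i(V1)=0.2839-0.2649j

2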